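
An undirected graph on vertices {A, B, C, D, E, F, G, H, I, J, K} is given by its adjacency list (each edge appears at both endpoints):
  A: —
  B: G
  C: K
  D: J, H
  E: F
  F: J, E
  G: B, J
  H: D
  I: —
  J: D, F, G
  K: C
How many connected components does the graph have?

4

Component: {A}
Component: {I}
Component: {C, K}
Component: {B, D, E, F, G, H, J}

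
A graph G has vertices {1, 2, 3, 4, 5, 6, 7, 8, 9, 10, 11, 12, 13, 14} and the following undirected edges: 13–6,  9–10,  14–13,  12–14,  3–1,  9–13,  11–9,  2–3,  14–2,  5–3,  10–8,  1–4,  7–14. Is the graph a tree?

The graph has 14 vertices and 13 edges.
It is connected with exactly 13 edges, hence acyclic — it is a tree.

Yes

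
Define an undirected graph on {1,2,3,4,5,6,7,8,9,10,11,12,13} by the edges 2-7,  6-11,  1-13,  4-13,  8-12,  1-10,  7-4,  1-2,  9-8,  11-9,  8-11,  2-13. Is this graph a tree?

The graph has 13 vertices and 12 edges.
It splits into 4 components, so it cannot be a tree.

No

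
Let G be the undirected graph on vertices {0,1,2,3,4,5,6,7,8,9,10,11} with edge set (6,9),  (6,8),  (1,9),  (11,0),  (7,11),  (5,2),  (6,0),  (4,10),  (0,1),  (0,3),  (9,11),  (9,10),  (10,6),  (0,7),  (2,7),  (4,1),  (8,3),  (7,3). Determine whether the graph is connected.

Yes

Starting from 0 and exploring outward reaches every vertex (0, 11, 1, 7, 3, 6, 9, 4, 2, 8, 10, 5); the graph is connected.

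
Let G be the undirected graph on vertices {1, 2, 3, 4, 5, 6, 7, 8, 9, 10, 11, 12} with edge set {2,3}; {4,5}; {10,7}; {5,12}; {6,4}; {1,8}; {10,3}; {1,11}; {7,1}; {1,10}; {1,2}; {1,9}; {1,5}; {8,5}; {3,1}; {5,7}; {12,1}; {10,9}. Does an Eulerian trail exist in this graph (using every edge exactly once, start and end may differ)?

Degrees: 1:9, 2:2, 3:3, 4:2, 5:5, 6:1, 7:3, 8:2, 9:2, 10:4, 11:1, 12:2
Odd-degree vertices: 1, 3, 5, 6, 7, 11 (6 total).
An Eulerian trail requires 0 or 2 odd-degree vertices; here there are 6.

No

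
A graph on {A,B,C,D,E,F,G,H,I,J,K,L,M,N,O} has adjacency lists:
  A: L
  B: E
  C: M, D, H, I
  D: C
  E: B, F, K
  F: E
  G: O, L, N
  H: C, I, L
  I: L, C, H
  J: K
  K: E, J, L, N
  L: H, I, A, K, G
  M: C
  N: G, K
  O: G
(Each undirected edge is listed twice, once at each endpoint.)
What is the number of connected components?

1

Component: {A, B, C, D, E, F, G, H, I, J, K, L, M, N, O}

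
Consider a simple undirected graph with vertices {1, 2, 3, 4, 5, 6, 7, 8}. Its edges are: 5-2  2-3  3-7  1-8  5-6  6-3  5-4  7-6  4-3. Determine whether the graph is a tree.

The graph has 8 vertices and 9 edges.
It is not connected, so it is not a tree.

No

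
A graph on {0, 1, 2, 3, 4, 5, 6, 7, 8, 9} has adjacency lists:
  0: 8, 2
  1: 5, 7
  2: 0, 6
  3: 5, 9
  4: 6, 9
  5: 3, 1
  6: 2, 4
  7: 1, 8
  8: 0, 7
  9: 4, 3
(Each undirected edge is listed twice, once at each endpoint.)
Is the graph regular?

Degrees: 0:2, 1:2, 2:2, 3:2, 4:2, 5:2, 6:2, 7:2, 8:2, 9:2
Every vertex has degree 2, so the graph is 2-regular.

Yes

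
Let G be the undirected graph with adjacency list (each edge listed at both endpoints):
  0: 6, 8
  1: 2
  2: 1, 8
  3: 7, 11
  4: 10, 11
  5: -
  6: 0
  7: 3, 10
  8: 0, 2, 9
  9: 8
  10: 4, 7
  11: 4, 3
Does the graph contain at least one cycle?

|V| = 12, |E| = 10, number of components = 3.
One cycle is 3-11-4-10-7-3.

Yes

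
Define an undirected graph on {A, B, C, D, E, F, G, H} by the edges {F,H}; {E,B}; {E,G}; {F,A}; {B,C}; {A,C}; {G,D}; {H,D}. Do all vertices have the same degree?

Degrees: A:2, B:2, C:2, D:2, E:2, F:2, G:2, H:2
Every vertex has degree 2, so the graph is 2-regular.

Yes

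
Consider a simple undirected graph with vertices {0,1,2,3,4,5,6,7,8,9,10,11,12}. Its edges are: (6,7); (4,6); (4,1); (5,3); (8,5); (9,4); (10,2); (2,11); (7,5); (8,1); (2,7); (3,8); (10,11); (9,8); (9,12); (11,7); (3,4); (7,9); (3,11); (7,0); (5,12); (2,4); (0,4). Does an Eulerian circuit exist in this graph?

Degrees: 0:2, 1:2, 2:4, 3:4, 4:6, 5:4, 6:2, 7:6, 8:4, 9:4, 10:2, 11:4, 12:2
Every vertex has even degree and the edges form a single connected piece, so an Eulerian circuit exists.

Yes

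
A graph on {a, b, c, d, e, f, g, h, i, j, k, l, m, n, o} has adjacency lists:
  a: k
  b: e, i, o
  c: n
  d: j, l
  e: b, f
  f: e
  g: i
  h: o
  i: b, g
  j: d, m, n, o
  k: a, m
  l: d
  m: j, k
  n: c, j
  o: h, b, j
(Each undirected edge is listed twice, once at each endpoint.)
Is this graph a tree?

Yes

The graph has 15 vertices and 14 edges.
It is connected with exactly 14 edges, hence acyclic — it is a tree.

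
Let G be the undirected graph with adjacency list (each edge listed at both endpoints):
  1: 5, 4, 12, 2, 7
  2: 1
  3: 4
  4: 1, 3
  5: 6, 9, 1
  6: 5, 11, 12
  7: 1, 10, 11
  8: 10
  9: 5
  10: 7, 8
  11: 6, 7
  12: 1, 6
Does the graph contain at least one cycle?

|V| = 12, |E| = 13, number of components = 1.
One cycle is 1-12-6-5-1.

Yes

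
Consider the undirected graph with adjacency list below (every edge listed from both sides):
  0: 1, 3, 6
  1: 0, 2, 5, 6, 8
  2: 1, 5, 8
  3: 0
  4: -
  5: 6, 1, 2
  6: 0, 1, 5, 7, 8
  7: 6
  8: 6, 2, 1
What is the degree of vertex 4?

4 has no neighbors.

0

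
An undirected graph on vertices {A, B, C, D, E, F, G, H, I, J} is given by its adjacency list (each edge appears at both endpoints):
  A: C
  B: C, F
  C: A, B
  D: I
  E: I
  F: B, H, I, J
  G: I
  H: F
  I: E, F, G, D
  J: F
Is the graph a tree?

Yes

The graph has 10 vertices and 9 edges.
Connected and |E| = |V| - 1, which characterizes a tree.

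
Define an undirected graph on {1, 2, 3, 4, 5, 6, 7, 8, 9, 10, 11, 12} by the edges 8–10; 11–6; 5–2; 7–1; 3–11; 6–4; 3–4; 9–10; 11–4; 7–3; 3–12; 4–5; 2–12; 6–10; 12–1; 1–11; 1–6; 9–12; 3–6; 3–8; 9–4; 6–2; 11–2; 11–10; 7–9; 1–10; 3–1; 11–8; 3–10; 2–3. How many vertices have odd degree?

6

Degrees: 1:6, 2:5, 3:9, 4:5, 5:2, 6:6, 7:3, 8:3, 9:4, 10:6, 11:7, 12:4
Odd-degree vertices: 2, 3, 4, 7, 8, 11.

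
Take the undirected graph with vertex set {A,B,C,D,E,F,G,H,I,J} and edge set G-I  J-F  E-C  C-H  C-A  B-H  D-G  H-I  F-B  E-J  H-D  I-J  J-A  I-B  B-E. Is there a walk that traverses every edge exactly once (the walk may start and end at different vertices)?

Yes

Degrees: A:2, B:4, C:3, D:2, E:3, F:2, G:2, H:4, I:4, J:4
Odd-degree vertices: C, E (2 total).
With 2 odd-degree vertices and all edges in one connected piece, an Eulerian trail exists (from C to E).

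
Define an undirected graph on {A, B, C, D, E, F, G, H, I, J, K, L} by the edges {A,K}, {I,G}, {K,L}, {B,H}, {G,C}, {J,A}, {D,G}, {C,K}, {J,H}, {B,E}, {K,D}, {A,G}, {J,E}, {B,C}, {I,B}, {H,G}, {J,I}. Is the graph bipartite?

Yes

Color {B, F, G, J, K} black and {A, C, D, E, H, I, L} white. No edge joins two same-colored vertices, so the graph is bipartite.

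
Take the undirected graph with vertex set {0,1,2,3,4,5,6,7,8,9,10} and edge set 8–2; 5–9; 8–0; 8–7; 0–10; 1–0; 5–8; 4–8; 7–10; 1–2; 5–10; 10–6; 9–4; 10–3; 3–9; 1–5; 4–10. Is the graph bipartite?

Yes

A valid 2-coloring puts {1, 8, 9, 10} on one side and {0, 2, 3, 4, 5, 6, 7} on the other; every edge crosses between the two sides.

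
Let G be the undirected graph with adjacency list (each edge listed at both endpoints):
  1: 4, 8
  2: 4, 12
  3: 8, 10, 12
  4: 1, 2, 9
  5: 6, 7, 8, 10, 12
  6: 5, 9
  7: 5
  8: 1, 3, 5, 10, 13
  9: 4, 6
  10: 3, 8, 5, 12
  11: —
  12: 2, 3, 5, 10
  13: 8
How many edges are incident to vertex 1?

2

Neighbors of 1: 4, 8.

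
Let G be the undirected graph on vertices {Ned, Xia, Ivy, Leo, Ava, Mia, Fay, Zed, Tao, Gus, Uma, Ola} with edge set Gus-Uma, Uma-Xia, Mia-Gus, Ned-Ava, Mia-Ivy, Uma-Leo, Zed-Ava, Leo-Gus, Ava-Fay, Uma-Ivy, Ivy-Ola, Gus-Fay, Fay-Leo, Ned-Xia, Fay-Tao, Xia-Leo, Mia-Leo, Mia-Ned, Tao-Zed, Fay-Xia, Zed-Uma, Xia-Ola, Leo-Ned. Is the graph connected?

Starting from Ned and exploring outward reaches every vertex (Ned, Leo, Ava, Mia, Xia, Uma, Gus, Fay, Zed, Ivy, Ola, Tao); the graph is connected.

Yes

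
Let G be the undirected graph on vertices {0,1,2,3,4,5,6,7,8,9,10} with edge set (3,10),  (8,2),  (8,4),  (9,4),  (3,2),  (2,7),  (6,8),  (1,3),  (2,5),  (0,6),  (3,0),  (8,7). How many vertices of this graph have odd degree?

Degrees: 0:2, 1:1, 2:4, 3:4, 4:2, 5:1, 6:2, 7:2, 8:4, 9:1, 10:1
Odd-degree vertices: 1, 5, 9, 10.

4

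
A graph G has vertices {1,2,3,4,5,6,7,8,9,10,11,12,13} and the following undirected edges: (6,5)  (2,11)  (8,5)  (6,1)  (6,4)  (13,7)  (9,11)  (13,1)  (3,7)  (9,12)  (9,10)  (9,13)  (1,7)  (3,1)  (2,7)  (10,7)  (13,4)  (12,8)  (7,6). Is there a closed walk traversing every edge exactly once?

Yes

Degrees: 1:4, 2:2, 3:2, 4:2, 5:2, 6:4, 7:6, 8:2, 9:4, 10:2, 11:2, 12:2, 13:4
Every vertex has even degree and the edges form a single connected piece, so an Eulerian circuit exists.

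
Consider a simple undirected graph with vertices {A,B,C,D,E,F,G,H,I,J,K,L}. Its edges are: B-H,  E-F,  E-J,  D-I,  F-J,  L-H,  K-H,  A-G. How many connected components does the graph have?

Component: {C}
Component: {A, G}
Component: {D, I}
Component: {E, F, J}
Component: {B, H, K, L}

5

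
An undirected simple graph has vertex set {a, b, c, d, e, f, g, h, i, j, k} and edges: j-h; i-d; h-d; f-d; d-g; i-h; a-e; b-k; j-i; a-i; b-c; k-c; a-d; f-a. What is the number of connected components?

Component: {b, c, k}
Component: {a, d, e, f, g, h, i, j}

2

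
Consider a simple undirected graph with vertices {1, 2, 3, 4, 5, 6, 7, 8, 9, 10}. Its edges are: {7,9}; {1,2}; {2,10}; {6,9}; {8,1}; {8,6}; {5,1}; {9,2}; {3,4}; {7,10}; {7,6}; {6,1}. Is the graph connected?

No

Component: {3, 4}
Component: {1, 2, 5, 6, 7, 8, 9, 10}
There are 2 separate components, so the graph is not connected.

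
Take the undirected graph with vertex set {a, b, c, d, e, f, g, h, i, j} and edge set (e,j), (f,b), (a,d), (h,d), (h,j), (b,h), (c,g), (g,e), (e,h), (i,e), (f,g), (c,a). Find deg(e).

4

Neighbors of e: g, h, i, j.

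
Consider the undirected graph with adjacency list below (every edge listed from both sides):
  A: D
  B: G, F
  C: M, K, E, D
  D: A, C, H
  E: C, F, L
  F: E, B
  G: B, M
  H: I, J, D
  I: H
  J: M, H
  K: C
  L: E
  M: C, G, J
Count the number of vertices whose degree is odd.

Degrees: A:1, B:2, C:4, D:3, E:3, F:2, G:2, H:3, I:1, J:2, K:1, L:1, M:3
Odd-degree vertices: A, D, E, H, I, K, L, M.

8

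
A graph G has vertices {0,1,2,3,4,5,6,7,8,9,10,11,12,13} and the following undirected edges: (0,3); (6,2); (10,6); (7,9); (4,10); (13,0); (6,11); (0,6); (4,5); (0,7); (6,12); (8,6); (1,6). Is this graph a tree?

Yes

|V| = 14, |E| = 13.
It is connected with exactly 13 edges, hence acyclic — it is a tree.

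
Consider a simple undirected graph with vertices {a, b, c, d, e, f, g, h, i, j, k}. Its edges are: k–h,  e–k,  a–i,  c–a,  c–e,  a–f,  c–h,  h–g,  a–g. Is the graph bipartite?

Yes

Color {b, c, d, f, g, i, j, k} black and {a, e, h} white. No edge joins two same-colored vertices, so the graph is bipartite.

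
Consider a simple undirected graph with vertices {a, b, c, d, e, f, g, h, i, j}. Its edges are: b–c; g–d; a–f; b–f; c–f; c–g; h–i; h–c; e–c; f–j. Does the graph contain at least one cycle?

The graph has 10 vertices, 10 edges, and 1 connected component.
One cycle is f-c-b-f.

Yes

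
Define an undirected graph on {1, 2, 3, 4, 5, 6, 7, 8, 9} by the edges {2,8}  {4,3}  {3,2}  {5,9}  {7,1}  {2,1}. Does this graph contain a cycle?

No

The graph has 9 vertices, 6 edges, and 3 connected components.
A forest on 9 vertices with 3 components has exactly 6 edges, which matches — so no cycle.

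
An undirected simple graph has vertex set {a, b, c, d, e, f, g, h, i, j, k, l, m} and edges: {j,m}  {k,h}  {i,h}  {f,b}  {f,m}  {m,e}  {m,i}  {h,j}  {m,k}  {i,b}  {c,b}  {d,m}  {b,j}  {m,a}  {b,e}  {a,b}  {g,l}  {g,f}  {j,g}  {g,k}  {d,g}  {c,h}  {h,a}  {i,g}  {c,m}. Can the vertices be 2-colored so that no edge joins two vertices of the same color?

A valid 2-coloring puts {b, g, h, m} on one side and {a, c, d, e, f, i, j, k, l} on the other; every edge crosses between the two sides.

Yes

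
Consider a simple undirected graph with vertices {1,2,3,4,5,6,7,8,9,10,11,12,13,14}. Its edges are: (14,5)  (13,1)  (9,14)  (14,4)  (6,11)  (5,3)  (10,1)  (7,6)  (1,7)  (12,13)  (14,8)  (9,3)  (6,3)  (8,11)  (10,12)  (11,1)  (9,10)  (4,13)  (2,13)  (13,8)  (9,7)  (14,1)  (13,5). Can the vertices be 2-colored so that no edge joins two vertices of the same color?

Yes

A valid 2-coloring puts {3, 7, 10, 11, 13, 14} on one side and {1, 2, 4, 5, 6, 8, 9, 12} on the other; every edge crosses between the two sides.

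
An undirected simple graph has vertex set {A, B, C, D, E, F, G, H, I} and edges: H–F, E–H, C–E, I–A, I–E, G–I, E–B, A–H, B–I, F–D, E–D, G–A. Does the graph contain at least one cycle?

|V| = 9, |E| = 12, number of components = 1.
One cycle is E-D-F-H-E.

Yes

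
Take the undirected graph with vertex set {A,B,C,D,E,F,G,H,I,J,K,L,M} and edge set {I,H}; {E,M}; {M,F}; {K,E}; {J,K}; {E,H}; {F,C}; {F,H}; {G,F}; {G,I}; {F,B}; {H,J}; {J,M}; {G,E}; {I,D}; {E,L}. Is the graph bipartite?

Yes

Partition the vertices as {A, E, F, I, J} vs {B, C, D, G, H, K, L, M}. Each listed edge has one endpoint in each part, so the graph is bipartite.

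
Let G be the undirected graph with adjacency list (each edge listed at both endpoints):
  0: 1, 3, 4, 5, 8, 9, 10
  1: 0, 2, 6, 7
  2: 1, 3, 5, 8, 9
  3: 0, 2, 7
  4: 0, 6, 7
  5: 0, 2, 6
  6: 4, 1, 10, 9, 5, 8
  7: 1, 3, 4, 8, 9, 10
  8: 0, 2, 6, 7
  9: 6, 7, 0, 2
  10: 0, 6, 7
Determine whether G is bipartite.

Yes

A valid 2-coloring puts {1, 3, 4, 5, 8, 9, 10} on one side and {0, 2, 6, 7} on the other; every edge crosses between the two sides.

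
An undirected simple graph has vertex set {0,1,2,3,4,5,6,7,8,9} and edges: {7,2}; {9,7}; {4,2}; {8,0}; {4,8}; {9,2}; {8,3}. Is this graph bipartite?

No

The cycle 7-2-9-7 has length 3, which is odd, so the graph is not bipartite.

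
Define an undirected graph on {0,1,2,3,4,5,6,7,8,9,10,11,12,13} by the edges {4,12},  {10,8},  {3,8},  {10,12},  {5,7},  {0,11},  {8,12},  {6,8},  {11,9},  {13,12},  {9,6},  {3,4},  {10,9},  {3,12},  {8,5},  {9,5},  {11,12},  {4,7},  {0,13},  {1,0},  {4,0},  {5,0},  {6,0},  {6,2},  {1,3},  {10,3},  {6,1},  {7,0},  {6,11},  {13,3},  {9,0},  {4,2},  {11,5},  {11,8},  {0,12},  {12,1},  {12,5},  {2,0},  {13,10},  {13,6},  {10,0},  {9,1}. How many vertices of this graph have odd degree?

Degrees: 0:11, 1:5, 2:3, 3:6, 4:5, 5:6, 6:7, 7:3, 8:6, 9:6, 10:6, 11:6, 12:9, 13:5
Odd-degree vertices: 0, 1, 2, 4, 6, 7, 12, 13.

8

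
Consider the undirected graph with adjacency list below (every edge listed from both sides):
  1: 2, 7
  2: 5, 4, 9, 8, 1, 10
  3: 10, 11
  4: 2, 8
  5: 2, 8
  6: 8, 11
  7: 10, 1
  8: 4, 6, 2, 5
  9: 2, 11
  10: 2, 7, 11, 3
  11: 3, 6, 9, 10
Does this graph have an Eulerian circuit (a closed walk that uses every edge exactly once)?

Yes

Degrees: 1:2, 2:6, 3:2, 4:2, 5:2, 6:2, 7:2, 8:4, 9:2, 10:4, 11:4
All degrees are even and the non-isolated vertices are connected — an Eulerian circuit exists.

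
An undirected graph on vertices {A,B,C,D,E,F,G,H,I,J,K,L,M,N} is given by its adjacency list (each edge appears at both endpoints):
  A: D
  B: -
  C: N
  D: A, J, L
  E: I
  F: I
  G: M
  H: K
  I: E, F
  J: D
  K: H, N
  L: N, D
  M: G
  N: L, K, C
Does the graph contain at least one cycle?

No

|V| = 14, |E| = 10, number of components = 4.
A forest on 14 vertices with 4 components has exactly 10 edges, which matches — so no cycle.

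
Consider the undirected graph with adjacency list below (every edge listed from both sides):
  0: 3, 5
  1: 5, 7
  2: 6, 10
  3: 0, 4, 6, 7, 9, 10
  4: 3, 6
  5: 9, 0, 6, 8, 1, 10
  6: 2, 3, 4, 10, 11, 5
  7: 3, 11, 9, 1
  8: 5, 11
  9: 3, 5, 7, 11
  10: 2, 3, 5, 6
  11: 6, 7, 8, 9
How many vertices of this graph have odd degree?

0

Degrees: 0:2, 1:2, 2:2, 3:6, 4:2, 5:6, 6:6, 7:4, 8:2, 9:4, 10:4, 11:4
Odd-degree vertices: none.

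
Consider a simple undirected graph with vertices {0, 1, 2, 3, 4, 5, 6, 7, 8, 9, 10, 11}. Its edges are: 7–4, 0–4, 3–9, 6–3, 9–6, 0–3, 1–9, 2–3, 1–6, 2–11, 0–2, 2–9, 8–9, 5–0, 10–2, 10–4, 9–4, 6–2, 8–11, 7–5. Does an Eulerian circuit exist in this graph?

Degrees: 0:4, 1:2, 2:6, 3:4, 4:4, 5:2, 6:4, 7:2, 8:2, 9:6, 10:2, 11:2
Every vertex has even degree and the edges form a single connected piece, so an Eulerian circuit exists.

Yes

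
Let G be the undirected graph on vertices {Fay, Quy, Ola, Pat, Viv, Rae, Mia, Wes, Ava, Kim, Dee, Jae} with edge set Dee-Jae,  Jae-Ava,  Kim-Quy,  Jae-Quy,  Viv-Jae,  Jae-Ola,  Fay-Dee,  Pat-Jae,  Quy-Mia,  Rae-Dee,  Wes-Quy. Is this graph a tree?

|V| = 12, |E| = 11.
It is connected with exactly 11 edges, hence acyclic — it is a tree.

Yes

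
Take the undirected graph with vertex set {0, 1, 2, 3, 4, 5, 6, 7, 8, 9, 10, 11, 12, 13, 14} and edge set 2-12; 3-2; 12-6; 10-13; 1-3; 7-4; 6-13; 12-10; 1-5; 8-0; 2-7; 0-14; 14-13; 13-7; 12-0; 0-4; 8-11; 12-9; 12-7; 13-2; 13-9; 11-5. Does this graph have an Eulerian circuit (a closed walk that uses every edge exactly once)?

Degrees: 0:4, 1:2, 2:4, 3:2, 4:2, 5:2, 6:2, 7:4, 8:2, 9:2, 10:2, 11:2, 12:6, 13:6, 14:2
All degrees are even and the non-isolated vertices are connected — an Eulerian circuit exists.

Yes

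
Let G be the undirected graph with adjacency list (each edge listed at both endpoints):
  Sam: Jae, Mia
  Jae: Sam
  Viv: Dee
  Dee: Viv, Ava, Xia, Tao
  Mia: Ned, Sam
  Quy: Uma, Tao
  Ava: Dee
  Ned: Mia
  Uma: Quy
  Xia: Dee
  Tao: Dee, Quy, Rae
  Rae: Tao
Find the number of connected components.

Component: {Sam, Jae, Mia, Ned}
Component: {Viv, Dee, Quy, Ava, Uma, Xia, Tao, Rae}

2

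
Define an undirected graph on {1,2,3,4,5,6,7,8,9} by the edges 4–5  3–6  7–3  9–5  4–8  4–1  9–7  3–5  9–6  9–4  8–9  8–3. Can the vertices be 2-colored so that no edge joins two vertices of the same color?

No

The cycle 8-4-9-8 has length 3, which is odd, so the graph is not bipartite.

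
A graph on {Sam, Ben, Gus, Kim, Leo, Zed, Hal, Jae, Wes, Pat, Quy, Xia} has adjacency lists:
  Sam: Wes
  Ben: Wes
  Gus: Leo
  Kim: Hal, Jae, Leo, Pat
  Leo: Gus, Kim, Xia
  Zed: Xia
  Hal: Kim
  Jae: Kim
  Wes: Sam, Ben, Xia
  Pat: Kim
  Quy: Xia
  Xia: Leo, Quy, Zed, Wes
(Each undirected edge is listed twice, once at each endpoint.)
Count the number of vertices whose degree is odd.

Degrees: Sam:1, Ben:1, Gus:1, Kim:4, Leo:3, Zed:1, Hal:1, Jae:1, Wes:3, Pat:1, Quy:1, Xia:4
Odd-degree vertices: Sam, Ben, Gus, Leo, Zed, Hal, Jae, Wes, Pat, Quy.

10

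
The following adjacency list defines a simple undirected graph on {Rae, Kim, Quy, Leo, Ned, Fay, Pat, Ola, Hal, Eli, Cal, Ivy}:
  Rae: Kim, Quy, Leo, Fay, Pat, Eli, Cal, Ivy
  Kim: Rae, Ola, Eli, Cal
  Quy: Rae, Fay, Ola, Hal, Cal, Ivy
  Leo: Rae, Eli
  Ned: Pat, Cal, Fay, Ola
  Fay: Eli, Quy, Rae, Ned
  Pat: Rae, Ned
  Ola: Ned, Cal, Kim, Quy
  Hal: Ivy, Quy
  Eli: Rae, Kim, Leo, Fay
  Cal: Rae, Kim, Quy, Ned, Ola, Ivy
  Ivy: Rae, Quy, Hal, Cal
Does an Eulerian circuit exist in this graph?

Yes

Degrees: Rae:8, Kim:4, Quy:6, Leo:2, Ned:4, Fay:4, Pat:2, Ola:4, Hal:2, Eli:4, Cal:6, Ivy:4
All degrees are even and the non-isolated vertices are connected — an Eulerian circuit exists.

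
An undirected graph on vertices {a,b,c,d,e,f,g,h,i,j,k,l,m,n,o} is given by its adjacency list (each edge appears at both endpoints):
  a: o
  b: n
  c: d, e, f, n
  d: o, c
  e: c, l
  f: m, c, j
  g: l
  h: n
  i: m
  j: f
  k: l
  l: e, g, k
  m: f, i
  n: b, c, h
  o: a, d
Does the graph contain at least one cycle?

No

The graph has 15 vertices, 14 edges, and 1 connected component.
A forest on 15 vertices with 1 component has exactly 14 edges, which matches — so no cycle.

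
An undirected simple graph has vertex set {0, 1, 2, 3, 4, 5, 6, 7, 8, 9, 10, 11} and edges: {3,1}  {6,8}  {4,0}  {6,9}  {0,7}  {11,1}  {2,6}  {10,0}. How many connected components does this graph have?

4

Component: {5}
Component: {1, 3, 11}
Component: {0, 4, 7, 10}
Component: {2, 6, 8, 9}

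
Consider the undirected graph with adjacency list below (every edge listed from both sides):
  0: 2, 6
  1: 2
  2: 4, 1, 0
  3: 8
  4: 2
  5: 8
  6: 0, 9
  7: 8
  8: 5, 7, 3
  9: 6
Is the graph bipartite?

Yes

Color {2, 6, 8} black and {0, 1, 3, 4, 5, 7, 9} white. No edge joins two same-colored vertices, so the graph is bipartite.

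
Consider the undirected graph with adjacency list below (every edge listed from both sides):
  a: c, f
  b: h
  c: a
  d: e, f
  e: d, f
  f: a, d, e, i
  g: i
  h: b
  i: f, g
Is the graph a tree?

No

|V| = 9, |E| = 8.
It splits into 2 components, so it cannot be a tree.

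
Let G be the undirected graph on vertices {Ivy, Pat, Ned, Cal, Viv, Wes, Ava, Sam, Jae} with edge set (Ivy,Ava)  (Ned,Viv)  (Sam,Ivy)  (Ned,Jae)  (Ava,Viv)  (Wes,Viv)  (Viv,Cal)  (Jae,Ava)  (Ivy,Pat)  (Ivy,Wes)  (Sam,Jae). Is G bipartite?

Partition the vertices as {Pat, Ned, Cal, Wes, Ava, Sam} vs {Ivy, Viv, Jae}. Each listed edge has one endpoint in each part, so the graph is bipartite.

Yes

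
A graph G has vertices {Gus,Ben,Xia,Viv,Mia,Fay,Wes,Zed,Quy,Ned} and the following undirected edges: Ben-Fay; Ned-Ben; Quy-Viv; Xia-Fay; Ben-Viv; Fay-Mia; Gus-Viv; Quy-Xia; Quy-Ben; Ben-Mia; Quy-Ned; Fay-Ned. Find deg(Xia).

Neighbors of Xia: Fay, Quy.

2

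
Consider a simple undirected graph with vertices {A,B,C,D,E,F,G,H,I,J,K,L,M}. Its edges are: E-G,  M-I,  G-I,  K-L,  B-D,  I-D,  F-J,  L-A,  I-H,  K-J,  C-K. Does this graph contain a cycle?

The graph has 13 vertices, 11 edges, and 2 connected components.
A forest on 13 vertices with 2 components has exactly 11 edges, which matches — so no cycle.

No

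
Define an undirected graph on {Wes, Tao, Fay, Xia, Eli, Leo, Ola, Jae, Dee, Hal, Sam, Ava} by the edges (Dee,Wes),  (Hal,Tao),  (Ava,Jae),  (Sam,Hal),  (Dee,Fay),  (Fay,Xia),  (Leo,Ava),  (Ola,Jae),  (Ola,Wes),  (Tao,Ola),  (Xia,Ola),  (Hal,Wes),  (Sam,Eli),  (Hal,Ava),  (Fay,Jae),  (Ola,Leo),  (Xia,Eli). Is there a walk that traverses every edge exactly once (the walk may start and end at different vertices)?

Degrees: Wes:3, Tao:2, Fay:3, Xia:3, Eli:2, Leo:2, Ola:5, Jae:3, Dee:2, Hal:4, Sam:2, Ava:3
Odd-degree vertices: Wes, Fay, Xia, Ola, Jae, Ava (6 total).
An Eulerian trail requires 0 or 2 odd-degree vertices; here there are 6.

No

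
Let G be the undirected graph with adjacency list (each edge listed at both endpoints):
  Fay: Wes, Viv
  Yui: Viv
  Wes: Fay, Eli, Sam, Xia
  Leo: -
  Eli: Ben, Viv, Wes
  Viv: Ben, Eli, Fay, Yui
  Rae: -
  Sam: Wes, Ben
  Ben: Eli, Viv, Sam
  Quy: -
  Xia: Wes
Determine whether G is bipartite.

Eli-Viv-Ben-Eli is an odd cycle (length 3), and a bipartite graph can contain only even cycles.

No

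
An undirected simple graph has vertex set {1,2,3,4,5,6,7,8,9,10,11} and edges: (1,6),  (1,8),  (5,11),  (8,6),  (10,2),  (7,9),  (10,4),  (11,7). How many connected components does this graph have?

4

Component: {3}
Component: {1, 6, 8}
Component: {2, 4, 10}
Component: {5, 7, 9, 11}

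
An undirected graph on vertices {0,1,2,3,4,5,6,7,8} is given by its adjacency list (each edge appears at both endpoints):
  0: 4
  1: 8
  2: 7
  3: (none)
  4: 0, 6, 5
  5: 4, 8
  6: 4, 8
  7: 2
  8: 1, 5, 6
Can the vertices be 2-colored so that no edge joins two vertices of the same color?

Yes

Color {3, 4, 7, 8} black and {0, 1, 2, 5, 6} white. No edge joins two same-colored vertices, so the graph is bipartite.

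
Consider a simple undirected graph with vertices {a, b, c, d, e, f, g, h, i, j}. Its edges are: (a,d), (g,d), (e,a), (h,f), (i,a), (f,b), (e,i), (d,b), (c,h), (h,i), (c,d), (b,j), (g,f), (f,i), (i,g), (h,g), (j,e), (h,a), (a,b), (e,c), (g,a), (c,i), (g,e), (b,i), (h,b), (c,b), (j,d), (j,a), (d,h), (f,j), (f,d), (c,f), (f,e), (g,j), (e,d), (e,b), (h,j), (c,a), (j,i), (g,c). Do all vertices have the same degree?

Degrees: a:8, b:8, c:8, d:8, e:8, f:8, g:8, h:8, i:8, j:8
All degrees equal 8; the graph is regular.

Yes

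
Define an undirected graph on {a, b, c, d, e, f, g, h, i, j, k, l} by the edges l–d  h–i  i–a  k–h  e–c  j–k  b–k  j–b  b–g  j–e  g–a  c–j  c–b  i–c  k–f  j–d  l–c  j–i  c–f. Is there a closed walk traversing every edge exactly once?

Degrees: a:2, b:4, c:6, d:2, e:2, f:2, g:2, h:2, i:4, j:6, k:4, l:2
Every vertex has even degree and the edges form a single connected piece, so an Eulerian circuit exists.

Yes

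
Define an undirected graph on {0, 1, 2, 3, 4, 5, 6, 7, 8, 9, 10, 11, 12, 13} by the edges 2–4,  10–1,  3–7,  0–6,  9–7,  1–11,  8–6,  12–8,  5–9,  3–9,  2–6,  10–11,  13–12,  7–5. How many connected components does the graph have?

Component: {1, 10, 11}
Component: {3, 5, 7, 9}
Component: {0, 2, 4, 6, 8, 12, 13}

3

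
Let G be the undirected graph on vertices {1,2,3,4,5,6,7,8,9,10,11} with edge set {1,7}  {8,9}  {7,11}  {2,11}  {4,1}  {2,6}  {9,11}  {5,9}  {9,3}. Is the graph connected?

No

Component: {10}
Component: {1, 2, 3, 4, 5, 6, 7, 8, 9, 11}
No edge joins these 2 groups, so the graph is disconnected.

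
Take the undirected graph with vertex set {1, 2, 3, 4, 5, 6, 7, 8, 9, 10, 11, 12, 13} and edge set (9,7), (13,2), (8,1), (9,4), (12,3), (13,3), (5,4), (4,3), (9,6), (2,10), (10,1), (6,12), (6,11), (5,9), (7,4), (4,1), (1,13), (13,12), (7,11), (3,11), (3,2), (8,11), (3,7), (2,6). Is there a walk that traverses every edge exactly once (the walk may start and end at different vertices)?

Yes

Degrees: 1:4, 2:4, 3:6, 4:5, 5:2, 6:4, 7:4, 8:2, 9:4, 10:2, 11:4, 12:3, 13:4
Odd-degree vertices: 4, 12 (2 total).
The non-isolated vertices are connected and exactly 2 have odd degree, so an Eulerian trail exists (from 4 to 12).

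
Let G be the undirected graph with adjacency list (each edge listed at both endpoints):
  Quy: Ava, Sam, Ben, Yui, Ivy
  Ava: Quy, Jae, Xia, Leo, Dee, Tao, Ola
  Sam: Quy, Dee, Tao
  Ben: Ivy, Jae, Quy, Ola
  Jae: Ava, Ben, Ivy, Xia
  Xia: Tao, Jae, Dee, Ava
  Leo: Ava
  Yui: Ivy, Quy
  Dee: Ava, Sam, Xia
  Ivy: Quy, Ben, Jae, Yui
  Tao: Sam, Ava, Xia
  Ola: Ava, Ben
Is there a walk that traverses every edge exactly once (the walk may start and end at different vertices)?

Degrees: Quy:5, Ava:7, Sam:3, Ben:4, Jae:4, Xia:4, Leo:1, Yui:2, Dee:3, Ivy:4, Tao:3, Ola:2
Odd-degree vertices: Quy, Ava, Sam, Leo, Dee, Tao (6 total).
With 6 odd-degree vertices (more than two), no single trail can use every edge.

No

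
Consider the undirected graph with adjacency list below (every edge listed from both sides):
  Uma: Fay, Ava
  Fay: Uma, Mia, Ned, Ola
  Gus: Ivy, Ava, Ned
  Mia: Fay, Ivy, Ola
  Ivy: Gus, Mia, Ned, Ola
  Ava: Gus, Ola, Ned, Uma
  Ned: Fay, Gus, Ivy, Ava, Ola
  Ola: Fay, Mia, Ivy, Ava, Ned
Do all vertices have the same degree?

No

Degrees: Uma:2, Fay:4, Gus:3, Mia:3, Ivy:4, Ava:4, Ned:5, Ola:5
Degrees are not all equal (e.g. deg(Uma)=2 but deg(Ned)=5); not regular.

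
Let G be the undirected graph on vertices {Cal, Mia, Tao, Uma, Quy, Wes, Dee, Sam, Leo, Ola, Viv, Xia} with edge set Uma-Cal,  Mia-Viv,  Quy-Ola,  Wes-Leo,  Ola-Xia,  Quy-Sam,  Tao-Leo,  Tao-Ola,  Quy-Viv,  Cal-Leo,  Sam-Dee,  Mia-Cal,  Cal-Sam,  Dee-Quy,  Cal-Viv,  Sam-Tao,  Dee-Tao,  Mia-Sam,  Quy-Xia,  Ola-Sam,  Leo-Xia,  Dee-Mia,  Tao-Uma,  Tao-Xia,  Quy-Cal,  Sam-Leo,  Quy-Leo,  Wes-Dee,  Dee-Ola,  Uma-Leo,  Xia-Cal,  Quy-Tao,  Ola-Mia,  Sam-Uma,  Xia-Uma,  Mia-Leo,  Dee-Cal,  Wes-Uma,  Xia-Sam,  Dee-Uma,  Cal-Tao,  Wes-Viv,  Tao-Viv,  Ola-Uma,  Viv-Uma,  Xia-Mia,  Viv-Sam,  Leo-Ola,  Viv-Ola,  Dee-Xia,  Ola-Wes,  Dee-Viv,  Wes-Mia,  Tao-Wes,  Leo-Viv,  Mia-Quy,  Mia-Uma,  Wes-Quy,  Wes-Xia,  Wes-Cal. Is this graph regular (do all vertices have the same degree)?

Degrees: Cal:10, Mia:10, Tao:10, Uma:10, Quy:10, Wes:10, Dee:10, Sam:10, Leo:10, Ola:10, Viv:10, Xia:10
All degrees equal 10; the graph is regular.

Yes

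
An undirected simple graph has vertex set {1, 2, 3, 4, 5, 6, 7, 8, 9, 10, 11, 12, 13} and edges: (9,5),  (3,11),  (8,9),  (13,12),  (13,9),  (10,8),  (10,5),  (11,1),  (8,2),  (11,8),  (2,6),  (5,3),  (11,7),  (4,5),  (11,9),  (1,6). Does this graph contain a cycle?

Yes

The graph has 13 vertices, 16 edges, and 1 connected component.
One cycle is 8-9-5-10-8.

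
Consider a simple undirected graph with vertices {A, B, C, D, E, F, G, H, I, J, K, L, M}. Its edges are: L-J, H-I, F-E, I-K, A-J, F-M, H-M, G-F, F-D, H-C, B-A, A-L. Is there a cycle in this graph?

The graph has 13 vertices, 12 edges, and 2 connected components.
Since 12 > 13 - 2, a cycle must exist; for instance A-J-L-A.

Yes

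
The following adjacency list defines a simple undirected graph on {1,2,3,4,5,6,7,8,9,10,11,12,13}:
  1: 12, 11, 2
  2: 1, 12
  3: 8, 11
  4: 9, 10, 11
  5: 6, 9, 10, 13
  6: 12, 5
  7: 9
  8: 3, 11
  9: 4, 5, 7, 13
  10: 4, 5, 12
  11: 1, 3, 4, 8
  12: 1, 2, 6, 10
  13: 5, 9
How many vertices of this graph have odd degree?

Degrees: 1:3, 2:2, 3:2, 4:3, 5:4, 6:2, 7:1, 8:2, 9:4, 10:3, 11:4, 12:4, 13:2
Odd-degree vertices: 1, 4, 7, 10.

4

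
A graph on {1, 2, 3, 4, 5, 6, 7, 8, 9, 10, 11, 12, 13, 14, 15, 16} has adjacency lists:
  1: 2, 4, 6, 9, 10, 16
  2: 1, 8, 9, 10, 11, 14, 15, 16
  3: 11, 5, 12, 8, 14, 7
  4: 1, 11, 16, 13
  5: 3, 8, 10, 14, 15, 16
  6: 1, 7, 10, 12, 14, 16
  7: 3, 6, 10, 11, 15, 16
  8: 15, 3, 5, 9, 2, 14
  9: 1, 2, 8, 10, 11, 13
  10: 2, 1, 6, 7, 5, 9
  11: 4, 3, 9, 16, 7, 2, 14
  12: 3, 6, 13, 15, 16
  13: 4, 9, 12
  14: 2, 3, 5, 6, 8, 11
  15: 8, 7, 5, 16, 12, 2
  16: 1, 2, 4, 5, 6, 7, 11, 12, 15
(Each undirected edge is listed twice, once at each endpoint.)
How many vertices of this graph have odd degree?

Degrees: 1:6, 2:8, 3:6, 4:4, 5:6, 6:6, 7:6, 8:6, 9:6, 10:6, 11:7, 12:5, 13:3, 14:6, 15:6, 16:9
Odd-degree vertices: 11, 12, 13, 16.

4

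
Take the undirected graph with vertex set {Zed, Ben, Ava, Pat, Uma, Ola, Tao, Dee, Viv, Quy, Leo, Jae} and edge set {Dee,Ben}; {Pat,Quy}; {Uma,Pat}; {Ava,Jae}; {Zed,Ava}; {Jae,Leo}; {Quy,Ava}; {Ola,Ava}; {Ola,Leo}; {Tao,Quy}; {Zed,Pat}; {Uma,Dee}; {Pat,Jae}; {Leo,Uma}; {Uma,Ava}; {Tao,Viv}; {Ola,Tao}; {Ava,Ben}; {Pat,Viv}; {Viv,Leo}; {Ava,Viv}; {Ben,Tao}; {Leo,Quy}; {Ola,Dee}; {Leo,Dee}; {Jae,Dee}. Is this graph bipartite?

No

Leo-Dee-Jae-Leo is an odd cycle (length 3), and a bipartite graph can contain only even cycles.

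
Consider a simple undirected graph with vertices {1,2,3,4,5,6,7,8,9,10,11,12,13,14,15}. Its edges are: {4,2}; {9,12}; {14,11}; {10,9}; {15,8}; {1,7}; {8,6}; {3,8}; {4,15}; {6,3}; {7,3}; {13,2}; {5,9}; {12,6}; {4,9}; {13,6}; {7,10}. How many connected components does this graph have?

2

Component: {11, 14}
Component: {1, 2, 3, 4, 5, 6, 7, 8, 9, 10, 12, 13, 15}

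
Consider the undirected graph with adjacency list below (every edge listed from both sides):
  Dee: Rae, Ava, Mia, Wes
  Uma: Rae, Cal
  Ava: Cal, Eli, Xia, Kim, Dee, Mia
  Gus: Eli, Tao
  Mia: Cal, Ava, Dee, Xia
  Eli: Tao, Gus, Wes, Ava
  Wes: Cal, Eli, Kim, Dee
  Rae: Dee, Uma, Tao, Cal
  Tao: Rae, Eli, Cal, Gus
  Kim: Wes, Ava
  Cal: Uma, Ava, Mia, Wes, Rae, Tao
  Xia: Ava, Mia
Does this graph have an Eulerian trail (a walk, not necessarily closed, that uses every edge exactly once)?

Degrees: Dee:4, Uma:2, Ava:6, Gus:2, Mia:4, Eli:4, Wes:4, Rae:4, Tao:4, Kim:2, Cal:6, Xia:2
Odd-degree vertices: none (0 total).
With 0 odd-degree vertices and all edges in one connected piece, an Eulerian trail exists.

Yes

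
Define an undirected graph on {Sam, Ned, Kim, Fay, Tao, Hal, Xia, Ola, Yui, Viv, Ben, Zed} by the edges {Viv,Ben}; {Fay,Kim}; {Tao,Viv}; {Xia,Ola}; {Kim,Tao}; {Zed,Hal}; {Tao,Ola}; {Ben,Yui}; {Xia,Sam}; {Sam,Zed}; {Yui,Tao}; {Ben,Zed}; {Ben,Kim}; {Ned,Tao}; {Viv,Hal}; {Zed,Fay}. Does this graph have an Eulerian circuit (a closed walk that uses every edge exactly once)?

No

Degrees: Sam:2, Ned:1, Kim:3, Fay:2, Tao:5, Hal:2, Xia:2, Ola:2, Yui:2, Viv:3, Ben:4, Zed:4
Ned, Kim, Tao, Viv have odd degree; an Eulerian circuit needs every degree to be even, so none exists.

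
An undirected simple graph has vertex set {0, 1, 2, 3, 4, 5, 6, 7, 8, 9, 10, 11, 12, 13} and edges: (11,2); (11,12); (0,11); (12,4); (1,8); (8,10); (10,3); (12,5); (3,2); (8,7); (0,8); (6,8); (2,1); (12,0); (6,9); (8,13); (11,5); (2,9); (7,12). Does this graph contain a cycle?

Yes

|V| = 14, |E| = 19, number of components = 1.
One cycle is 0-8-7-12-5-11-0.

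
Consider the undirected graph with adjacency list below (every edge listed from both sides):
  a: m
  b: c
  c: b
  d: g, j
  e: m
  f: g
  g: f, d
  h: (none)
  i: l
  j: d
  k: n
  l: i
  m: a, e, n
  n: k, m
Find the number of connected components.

Component: {h}
Component: {b, c}
Component: {i, l}
Component: {d, f, g, j}
Component: {a, e, k, m, n}

5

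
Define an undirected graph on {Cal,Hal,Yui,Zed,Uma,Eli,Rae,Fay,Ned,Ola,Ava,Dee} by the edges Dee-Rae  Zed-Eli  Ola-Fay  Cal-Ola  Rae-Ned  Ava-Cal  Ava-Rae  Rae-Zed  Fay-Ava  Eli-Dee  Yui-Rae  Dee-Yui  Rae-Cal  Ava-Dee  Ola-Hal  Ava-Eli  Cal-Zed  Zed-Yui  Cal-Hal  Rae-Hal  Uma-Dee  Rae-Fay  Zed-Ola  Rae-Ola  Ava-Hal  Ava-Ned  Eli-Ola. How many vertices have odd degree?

Degrees: Cal:5, Hal:4, Yui:3, Zed:5, Uma:1, Eli:4, Rae:9, Fay:3, Ned:2, Ola:6, Ava:7, Dee:5
Odd-degree vertices: Cal, Yui, Zed, Uma, Rae, Fay, Ava, Dee.

8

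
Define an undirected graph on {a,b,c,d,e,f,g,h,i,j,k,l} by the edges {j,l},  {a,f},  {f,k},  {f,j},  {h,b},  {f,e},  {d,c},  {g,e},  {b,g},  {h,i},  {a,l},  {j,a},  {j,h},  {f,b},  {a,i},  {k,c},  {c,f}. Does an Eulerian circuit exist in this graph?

Degrees: a:4, b:3, c:3, d:1, e:2, f:6, g:2, h:3, i:2, j:4, k:2, l:2
Vertices with odd degree: b, c, d, h. An Eulerian circuit requires all degrees even.

No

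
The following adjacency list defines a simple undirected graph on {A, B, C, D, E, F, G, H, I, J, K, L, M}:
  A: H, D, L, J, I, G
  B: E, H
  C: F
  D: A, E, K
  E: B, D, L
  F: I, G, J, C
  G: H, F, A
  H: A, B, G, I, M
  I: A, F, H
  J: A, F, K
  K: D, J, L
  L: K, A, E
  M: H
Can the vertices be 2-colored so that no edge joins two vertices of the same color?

G-A-H-G is an odd cycle (length 3), and a bipartite graph can contain only even cycles.

No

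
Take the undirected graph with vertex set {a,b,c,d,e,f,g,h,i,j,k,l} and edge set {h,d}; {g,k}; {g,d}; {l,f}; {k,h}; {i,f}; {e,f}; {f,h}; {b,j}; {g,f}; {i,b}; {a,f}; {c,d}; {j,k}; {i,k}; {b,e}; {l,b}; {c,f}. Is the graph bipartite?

Color {b, d, f, k} black and {a, c, e, g, h, i, j, l} white. No edge joins two same-colored vertices, so the graph is bipartite.

Yes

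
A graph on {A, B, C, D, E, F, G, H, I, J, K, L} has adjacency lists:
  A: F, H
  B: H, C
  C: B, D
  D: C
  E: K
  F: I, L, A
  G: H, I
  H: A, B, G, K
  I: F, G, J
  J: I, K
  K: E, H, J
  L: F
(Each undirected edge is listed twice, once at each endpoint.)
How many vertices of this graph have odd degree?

Degrees: A:2, B:2, C:2, D:1, E:1, F:3, G:2, H:4, I:3, J:2, K:3, L:1
Odd-degree vertices: D, E, F, I, K, L.

6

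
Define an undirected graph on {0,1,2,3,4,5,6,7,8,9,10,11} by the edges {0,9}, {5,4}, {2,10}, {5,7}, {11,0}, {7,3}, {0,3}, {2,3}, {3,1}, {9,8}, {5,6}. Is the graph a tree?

|V| = 12, |E| = 11.
Connected and |E| = |V| - 1, which characterizes a tree.

Yes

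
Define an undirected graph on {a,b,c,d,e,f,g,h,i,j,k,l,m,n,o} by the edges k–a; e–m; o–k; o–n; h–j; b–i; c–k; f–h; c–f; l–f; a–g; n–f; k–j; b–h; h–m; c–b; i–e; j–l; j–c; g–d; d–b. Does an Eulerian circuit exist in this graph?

Yes

Degrees: a:2, b:4, c:4, d:2, e:2, f:4, g:2, h:4, i:2, j:4, k:4, l:2, m:2, n:2, o:2
Every vertex has even degree and the edges form a single connected piece, so an Eulerian circuit exists.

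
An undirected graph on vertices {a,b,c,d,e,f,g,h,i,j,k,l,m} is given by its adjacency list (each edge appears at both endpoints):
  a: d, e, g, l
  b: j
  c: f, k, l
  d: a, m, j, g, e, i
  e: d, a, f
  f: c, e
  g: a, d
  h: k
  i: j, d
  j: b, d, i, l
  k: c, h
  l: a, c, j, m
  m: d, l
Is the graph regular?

Degrees: a:4, b:1, c:3, d:6, e:3, f:2, g:2, h:1, i:2, j:4, k:2, l:4, m:2
Vertex b has degree 1 while d has degree 6, so the graph is not regular.

No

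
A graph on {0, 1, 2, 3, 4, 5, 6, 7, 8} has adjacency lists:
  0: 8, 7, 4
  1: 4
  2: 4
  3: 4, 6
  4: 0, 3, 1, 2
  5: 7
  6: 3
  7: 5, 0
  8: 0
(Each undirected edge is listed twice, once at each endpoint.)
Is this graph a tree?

|V| = 9, |E| = 8.
Connected and |E| = |V| - 1, which characterizes a tree.

Yes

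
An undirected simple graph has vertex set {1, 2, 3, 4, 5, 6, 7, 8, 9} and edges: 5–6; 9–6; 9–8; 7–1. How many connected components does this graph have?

Component: {2}
Component: {3}
Component: {4}
Component: {1, 7}
Component: {5, 6, 8, 9}

5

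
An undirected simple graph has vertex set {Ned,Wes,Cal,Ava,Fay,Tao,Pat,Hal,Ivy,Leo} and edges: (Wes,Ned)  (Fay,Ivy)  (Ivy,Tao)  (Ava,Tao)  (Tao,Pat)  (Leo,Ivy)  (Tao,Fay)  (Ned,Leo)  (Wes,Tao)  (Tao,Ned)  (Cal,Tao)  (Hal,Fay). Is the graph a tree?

No

The graph has 10 vertices and 12 edges.
Connected but with 12 > 9 edges, so it has a cycle and is not a tree.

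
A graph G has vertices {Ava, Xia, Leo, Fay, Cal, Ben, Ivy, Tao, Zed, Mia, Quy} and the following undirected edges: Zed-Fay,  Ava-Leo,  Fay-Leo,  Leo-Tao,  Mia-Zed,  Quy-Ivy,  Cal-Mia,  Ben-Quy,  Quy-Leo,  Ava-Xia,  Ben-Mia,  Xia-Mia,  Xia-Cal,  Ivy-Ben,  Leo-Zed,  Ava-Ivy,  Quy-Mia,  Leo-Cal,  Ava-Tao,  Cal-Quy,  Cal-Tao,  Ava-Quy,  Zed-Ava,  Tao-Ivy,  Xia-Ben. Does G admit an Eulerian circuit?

No

Degrees: Ava:6, Xia:4, Leo:6, Fay:2, Cal:5, Ben:4, Ivy:4, Tao:4, Zed:4, Mia:5, Quy:6
Cal, Mia have odd degree; an Eulerian circuit needs every degree to be even, so none exists.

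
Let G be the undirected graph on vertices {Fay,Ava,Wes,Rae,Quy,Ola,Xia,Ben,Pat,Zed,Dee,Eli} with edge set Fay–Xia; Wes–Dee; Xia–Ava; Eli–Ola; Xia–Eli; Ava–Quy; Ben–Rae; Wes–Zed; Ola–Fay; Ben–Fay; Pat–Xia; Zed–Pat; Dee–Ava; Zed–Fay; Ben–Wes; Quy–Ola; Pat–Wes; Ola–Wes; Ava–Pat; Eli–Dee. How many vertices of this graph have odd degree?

Degrees: Fay:4, Ava:4, Wes:5, Rae:1, Quy:2, Ola:4, Xia:4, Ben:3, Pat:4, Zed:3, Dee:3, Eli:3
Odd-degree vertices: Wes, Rae, Ben, Zed, Dee, Eli.

6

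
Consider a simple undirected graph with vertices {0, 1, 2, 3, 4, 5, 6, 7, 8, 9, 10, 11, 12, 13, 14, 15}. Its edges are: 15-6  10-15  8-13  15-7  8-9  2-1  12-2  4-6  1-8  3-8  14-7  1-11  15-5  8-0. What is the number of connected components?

Component: {4, 5, 6, 7, 10, 14, 15}
Component: {0, 1, 2, 3, 8, 9, 11, 12, 13}

2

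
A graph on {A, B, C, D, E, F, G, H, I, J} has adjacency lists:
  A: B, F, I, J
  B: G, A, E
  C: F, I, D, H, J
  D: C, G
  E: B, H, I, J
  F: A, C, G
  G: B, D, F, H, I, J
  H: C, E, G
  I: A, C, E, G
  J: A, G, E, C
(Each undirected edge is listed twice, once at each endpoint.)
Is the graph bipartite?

Yes

A valid 2-coloring puts {B, D, F, H, I, J} on one side and {A, C, E, G} on the other; every edge crosses between the two sides.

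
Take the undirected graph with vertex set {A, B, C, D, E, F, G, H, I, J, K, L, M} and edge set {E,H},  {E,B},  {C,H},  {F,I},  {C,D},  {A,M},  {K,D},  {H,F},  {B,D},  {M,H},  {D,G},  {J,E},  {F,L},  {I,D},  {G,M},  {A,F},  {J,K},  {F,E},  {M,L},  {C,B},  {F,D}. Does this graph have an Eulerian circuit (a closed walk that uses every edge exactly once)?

No

Degrees: A:2, B:3, C:3, D:6, E:4, F:6, G:2, H:4, I:2, J:2, K:2, L:2, M:4
Vertices with odd degree: B, C. An Eulerian circuit requires all degrees even.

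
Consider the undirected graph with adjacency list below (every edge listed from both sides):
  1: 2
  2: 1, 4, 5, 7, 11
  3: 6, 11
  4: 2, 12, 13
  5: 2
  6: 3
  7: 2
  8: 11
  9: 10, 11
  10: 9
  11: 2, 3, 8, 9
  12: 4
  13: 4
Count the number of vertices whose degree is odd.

Degrees: 1:1, 2:5, 3:2, 4:3, 5:1, 6:1, 7:1, 8:1, 9:2, 10:1, 11:4, 12:1, 13:1
Odd-degree vertices: 1, 2, 4, 5, 6, 7, 8, 10, 12, 13.

10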